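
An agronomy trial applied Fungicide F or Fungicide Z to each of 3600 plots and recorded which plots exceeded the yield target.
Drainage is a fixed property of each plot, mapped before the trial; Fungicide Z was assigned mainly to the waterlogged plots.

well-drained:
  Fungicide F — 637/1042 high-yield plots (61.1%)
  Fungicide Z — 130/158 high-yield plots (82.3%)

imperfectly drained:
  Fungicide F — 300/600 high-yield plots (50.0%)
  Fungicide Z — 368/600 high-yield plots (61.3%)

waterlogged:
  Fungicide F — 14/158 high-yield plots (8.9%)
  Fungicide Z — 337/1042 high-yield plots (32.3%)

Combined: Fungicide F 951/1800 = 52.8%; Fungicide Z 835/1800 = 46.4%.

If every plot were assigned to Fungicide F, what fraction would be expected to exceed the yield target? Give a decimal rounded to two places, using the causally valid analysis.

Within every field drainage level Fungicide Z has the higher rate, yet pooled Fungicide F does — Simpson's reversal.
Nothing the fungicide does changes field drainage; the imbalance is an allocation artefact. With field drainage also predicting the outcome, the pooled figure is confounded, and the within-stratum comparison is the causal one.
Standardising Fungicide F to the population field drainage mix: 0.333·637/1042 + 0.333·300/600 + 0.333·14/158 = 0.400.

0.40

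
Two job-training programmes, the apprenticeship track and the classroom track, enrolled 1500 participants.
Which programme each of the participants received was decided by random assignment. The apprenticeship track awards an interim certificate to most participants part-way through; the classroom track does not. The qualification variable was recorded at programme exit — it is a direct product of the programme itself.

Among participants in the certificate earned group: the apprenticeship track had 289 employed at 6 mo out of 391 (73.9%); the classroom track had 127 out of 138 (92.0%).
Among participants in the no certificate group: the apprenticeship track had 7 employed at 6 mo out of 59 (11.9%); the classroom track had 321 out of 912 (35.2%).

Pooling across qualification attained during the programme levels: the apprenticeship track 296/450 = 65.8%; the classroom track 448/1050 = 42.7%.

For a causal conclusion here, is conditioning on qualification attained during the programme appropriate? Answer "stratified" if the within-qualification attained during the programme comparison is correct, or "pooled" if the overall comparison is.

the classroom track is higher inside every qualification attained during the programme stratum but the apprenticeship track is higher in aggregate. Whether to stratify depends on how qualification attained during the programme relates to the programme.
Stratifying would compare programmes among participants the programmes themselves sorted into qualification attained during the programme groups — a form of selection on an intermediate. The unconditioned pooled rates give the total causal effect.
Pooled: the apprenticeship track 65.8% vs the classroom track 42.7%; the apprenticeship track is higher overall.

pooled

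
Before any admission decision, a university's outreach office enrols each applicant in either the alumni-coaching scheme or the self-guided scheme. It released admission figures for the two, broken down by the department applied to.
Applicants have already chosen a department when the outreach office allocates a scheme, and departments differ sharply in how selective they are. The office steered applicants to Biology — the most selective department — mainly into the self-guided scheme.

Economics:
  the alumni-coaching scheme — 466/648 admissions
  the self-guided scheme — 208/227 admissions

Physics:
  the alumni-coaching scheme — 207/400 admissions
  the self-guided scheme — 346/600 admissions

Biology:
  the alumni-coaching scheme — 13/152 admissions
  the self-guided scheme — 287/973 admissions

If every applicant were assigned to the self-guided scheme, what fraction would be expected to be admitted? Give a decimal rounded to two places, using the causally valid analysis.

0.57

The stratified and pooled comparisons disagree (the self-guided scheme wins within each department; the alumni-coaching scheme wins overall), so the answer turns on the causal role of department.
Department differs across outreach schemes for reasons unrelated to any effect of the outreach scheme itself, and it separately predicts the outcome — a classic confounder. We must compare within department levels.
Standardising the self-guided scheme to the population department mix: 0.292·208/227 + 0.333·346/600 + 0.375·287/973 = 0.570.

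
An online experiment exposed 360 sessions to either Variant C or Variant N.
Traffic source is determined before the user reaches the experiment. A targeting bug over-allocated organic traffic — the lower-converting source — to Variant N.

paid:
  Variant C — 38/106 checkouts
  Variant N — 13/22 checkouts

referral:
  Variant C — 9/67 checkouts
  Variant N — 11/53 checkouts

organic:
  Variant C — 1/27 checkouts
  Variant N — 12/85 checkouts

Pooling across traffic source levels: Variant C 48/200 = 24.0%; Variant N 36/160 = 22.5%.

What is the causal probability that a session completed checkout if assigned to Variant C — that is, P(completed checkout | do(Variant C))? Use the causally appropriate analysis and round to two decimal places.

The traffic source-specific comparison favours Variant N throughout, but the pooled figures favour Variant C. The question is whether to condition on traffic source.
Traffic source is set before the variant has any effect — it is not caused by the variant — and it independently drives the outcome. That makes it a confounder, so the causal comparison is within traffic source levels.
Standardising Variant C to the population traffic source mix: 0.356·38/106 + 0.333·9/67 + 0.311·1/27 = 0.184.

0.18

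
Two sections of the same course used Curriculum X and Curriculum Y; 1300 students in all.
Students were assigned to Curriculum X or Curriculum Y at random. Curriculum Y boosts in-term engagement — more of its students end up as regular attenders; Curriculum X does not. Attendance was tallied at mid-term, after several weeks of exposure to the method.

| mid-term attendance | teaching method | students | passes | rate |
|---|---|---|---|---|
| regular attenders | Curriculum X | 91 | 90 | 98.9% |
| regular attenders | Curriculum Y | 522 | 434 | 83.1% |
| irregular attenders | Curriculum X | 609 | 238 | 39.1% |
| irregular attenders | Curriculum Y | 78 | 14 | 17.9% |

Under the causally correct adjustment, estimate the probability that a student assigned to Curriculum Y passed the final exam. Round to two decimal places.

0.75

Because the teaching method influences mid-term attendance, mid-term attendance is a post-treatment mediator, not a confounder. Stratifying on it would bias the estimate; the causal effect is the crude pooled difference.
So P(outcome | do(Curriculum Y)) is just the pooled rate for Curriculum Y: 448/600 = 0.747.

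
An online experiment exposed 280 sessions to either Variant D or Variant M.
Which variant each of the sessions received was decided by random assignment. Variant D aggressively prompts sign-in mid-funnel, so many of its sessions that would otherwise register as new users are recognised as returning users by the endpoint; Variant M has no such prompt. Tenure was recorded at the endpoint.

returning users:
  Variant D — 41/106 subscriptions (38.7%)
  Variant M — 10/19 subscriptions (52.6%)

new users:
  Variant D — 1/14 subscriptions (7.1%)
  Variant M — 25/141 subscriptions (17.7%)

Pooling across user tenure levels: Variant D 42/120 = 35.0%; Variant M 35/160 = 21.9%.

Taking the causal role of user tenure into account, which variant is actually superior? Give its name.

Variant D

Variant M is higher inside every user tenure stratum but Variant D is higher in aggregate. Whether to stratify depends on how user tenure relates to the variant.
User tenure lies on the pathway variant → user tenure → outcome, so adjusting for it blocks the indirect effect. For the total causal effect of variant, use the unadjusted pooled rates.
Pooled: Variant D 35.0% vs Variant M 21.9%; Variant D is higher overall.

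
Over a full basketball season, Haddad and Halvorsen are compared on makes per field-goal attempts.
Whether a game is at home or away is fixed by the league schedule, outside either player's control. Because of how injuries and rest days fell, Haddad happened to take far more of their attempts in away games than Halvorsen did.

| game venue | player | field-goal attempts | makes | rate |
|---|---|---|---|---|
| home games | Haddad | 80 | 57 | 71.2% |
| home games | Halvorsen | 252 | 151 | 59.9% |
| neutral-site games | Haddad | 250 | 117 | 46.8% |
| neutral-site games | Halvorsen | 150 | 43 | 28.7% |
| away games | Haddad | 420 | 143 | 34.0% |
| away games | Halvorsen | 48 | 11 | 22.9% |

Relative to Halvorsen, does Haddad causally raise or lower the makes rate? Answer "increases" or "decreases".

increases

The stratified and pooled comparisons disagree (Haddad wins within each game venue; Halvorsen wins overall), so the answer turns on the causal role of game venue.
Since game venue is a pre-existing factor (not a product of the player) and it affects the outcome on its own, it is a confounder. The stratified rates, not the pooled rate, identify the causal effect.
Within each level — home games: 71.2% vs 59.9%; neutral-site games: 46.8% vs 28.7%; away games: 34.0% vs 22.9% — Haddad is higher every time.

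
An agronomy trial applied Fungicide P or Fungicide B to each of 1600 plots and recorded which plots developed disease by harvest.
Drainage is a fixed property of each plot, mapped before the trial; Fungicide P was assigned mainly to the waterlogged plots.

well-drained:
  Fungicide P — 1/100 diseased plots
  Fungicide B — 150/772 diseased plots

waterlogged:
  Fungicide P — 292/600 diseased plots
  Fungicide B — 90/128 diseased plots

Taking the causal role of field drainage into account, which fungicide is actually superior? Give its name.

Fungicide P

Nothing the fungicide does changes field drainage; the imbalance is an allocation artefact. With field drainage also predicting the outcome, the pooled figure is confounded, and the within-stratum comparison is the causal one.
Within each level — well-drained: 1.0% vs 19.4%; waterlogged: 48.7% vs 70.3% — Fungicide P is lower every time.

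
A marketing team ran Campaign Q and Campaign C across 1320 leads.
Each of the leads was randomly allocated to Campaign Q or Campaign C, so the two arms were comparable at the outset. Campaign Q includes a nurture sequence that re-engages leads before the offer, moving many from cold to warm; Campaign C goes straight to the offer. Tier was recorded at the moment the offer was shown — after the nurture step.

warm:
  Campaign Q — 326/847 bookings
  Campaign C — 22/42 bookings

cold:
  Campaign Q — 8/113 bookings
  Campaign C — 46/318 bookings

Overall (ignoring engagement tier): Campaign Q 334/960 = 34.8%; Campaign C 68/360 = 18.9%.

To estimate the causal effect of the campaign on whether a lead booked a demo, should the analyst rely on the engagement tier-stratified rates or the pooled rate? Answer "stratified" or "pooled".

pooled

The engagement tier-specific comparison favours Campaign C throughout, but the pooled figures favour Campaign Q. The question is whether to condition on engagement tier.
The distribution of engagement tier is itself part of what the campaign does — it is an intermediate outcome. Holding it fixed would remove that part of the effect; the total effect is the pooled difference.
Pooled: Campaign Q 34.8% vs Campaign C 18.9%; Campaign Q is higher overall.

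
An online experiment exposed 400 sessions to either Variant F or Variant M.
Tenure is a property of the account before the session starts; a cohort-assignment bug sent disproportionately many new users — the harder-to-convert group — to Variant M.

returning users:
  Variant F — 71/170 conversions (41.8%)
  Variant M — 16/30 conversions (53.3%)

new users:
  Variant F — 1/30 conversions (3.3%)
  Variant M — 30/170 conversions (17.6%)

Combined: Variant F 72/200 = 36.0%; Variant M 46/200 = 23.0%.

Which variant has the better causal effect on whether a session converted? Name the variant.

Variant M

The stratified and pooled comparisons disagree (Variant M wins within each user tenure; Variant F wins overall), so the answer turns on the causal role of user tenure.
Since user tenure is a pre-existing factor (not a product of the variant) and it affects the outcome on its own, it is a confounder. The stratified rates, not the pooled rate, identify the causal effect.
Within each level — returning users: 41.8% vs 53.3%; new users: 3.3% vs 17.6% — Variant M is higher every time.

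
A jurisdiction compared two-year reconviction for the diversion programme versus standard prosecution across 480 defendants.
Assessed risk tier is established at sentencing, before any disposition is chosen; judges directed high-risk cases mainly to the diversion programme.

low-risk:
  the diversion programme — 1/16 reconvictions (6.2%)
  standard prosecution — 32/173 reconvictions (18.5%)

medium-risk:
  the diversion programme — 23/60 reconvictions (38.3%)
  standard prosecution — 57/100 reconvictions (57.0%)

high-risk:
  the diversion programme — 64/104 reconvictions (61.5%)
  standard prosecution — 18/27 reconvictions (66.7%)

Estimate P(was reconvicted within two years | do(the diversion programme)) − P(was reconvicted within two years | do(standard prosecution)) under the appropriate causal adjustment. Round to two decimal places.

Assessed risk tier differs across dispositions for reasons unrelated to any effect of the disposition itself, and it separately predicts the outcome — a classic confounder. We must compare within assessed risk tier levels.
Adjusting over the population distribution of assessed risk tier: 0.394·(0.062−0.185) + 0.333·(0.383−0.570) + 0.273·(0.615−0.667) = -0.124.

-0.12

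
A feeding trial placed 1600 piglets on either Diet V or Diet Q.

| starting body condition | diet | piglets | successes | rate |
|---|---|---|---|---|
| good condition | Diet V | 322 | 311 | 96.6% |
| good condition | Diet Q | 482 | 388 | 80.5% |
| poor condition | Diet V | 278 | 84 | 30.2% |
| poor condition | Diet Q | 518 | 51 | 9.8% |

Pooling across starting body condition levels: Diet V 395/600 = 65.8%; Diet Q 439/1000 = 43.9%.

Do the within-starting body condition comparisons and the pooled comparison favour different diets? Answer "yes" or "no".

no

Within each starting body condition level (good condition 96.6% vs 80.5%; poor condition 30.2% vs 9.8%), Diet V has the higher rate every time. Pooled: 65.8% vs 43.9% — Diet V has the higher rate overall. They agree.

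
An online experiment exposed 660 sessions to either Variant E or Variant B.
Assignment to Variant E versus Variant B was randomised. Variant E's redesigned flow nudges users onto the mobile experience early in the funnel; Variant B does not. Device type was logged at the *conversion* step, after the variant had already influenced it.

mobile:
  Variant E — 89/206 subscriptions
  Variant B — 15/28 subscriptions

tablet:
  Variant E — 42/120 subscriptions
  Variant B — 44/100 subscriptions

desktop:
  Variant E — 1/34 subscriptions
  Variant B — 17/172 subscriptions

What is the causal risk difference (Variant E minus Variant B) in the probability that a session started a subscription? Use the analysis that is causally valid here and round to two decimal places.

+0.11

Stratifying would compare variants among sessions the variants themselves sorted into device type groups — a form of selection on an intermediate. The unconditioned pooled rates give the total causal effect.
The causal difference is the pooled difference: 0.367 − 0.253 = +0.113.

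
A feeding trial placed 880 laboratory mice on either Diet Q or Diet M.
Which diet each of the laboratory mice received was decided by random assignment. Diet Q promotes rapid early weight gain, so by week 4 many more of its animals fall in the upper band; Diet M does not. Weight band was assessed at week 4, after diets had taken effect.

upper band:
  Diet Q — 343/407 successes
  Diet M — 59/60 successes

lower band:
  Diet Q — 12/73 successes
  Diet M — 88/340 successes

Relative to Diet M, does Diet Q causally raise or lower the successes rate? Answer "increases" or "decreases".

Week-4 weight band is downstream of the diet. One should not condition on a consequence of treatment, so the overall rates are the right comparison.
Pooled: Diet Q 74.0% vs Diet M 36.8%; Diet Q is higher overall.

increases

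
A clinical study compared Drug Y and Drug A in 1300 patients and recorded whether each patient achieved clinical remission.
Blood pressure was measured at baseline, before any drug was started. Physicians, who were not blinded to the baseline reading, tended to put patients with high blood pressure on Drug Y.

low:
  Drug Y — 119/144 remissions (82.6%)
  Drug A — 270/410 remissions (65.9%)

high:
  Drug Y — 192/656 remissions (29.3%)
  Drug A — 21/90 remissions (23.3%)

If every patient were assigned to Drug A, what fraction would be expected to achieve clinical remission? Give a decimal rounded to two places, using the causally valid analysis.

0.41

Blood pressure is set before the drug has any effect — it is not caused by the drug — and it independently drives the outcome. That makes it a confounder, so the causal comparison is within blood pressure levels.
Standardising Drug A to the population blood pressure mix: 0.426·270/410 + 0.574·21/90 = 0.415.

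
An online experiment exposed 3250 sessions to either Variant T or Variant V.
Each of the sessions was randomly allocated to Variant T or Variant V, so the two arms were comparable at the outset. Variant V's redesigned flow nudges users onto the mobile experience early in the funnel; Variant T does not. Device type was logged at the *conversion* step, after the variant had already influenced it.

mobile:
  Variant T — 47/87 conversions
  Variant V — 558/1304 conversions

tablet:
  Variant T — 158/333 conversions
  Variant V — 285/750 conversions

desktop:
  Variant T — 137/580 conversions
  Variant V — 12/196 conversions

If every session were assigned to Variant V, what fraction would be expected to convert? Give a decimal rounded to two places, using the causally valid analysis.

0.38

The stratified and pooled comparisons disagree (Variant T wins within each device type; Variant V wins overall), so the answer turns on the causal role of device type.
Device type is recorded after the variant and is itself shifted by it — it sits on the causal path from variant to outcome. Conditioning on a mediator would strip out part of the effect we want; the pooled comparison gives the total causal effect.
So P(outcome | do(Variant V)) is just the pooled rate for Variant V: 855/2250 = 0.380.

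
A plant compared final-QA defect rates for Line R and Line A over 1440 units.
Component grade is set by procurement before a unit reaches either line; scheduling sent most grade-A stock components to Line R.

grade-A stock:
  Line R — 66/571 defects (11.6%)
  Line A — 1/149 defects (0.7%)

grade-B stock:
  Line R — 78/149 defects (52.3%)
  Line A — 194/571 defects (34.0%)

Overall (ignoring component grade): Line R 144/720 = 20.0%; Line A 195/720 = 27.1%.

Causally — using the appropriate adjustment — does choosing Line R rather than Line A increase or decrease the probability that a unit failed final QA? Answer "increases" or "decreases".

Here component grade is a common cause — it drives both which line a case falls under and the outcome. The crude comparison mixes populations; the stratum-specific rates are the causally relevant ones.
Within each level — grade-A stock: 11.6% vs 0.7%; grade-B stock: 52.3% vs 34.0% — Line A is lower every time.

increases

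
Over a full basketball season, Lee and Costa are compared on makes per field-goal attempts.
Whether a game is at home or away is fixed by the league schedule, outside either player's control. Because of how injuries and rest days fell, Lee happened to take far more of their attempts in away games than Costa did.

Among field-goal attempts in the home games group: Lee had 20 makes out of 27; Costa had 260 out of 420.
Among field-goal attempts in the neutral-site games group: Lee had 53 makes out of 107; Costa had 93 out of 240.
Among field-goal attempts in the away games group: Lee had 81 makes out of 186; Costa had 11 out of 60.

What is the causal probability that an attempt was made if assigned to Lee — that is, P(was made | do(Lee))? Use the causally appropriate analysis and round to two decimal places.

Game venue is set before the player has any effect — it is not caused by the player — and it independently drives the outcome. That makes it a confounder, so the causal comparison is within game venue levels.
Standardising Lee to the population game venue mix: 0.430·20/27 + 0.334·53/107 + 0.237·81/186 = 0.587.

0.59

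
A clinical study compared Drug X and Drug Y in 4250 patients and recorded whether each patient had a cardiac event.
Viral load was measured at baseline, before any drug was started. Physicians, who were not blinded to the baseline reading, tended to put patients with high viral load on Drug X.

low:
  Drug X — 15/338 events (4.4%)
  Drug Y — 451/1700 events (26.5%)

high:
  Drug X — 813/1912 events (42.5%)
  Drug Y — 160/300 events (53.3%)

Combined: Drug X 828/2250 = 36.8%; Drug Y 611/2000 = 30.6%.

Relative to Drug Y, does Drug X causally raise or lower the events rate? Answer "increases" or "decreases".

The viral load-specific comparison favours Drug X throughout, but the pooled figures favour Drug Y. The question is whether to condition on viral load.
The imbalance in viral load arose from how patients were allocated, not from anything the drug did; and viral load independently affects the outcome. The pooled gap is confounded — condition on viral load.
Within each level — low: 4.4% vs 26.5%; high: 42.5% vs 53.3% — Drug X is lower every time.

decreases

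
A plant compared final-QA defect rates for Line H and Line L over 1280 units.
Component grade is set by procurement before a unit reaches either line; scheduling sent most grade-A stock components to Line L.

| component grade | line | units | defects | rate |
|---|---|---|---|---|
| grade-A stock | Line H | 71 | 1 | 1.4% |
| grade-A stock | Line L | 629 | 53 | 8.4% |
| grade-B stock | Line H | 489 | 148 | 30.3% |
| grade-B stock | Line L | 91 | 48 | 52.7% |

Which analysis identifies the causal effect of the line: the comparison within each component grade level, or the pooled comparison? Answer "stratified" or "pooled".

stratified

Within every component grade level Line H has the lower rate, yet pooled Line L does — Simpson's reversal.
The imbalance in component grade arose from how units were allocated, not from anything the line did; and component grade independently affects the outcome. The pooled gap is confounded — condition on component grade.
Within each level — grade-A stock: 1.4% vs 8.4%; grade-B stock: 30.3% vs 52.7% — Line H is lower every time.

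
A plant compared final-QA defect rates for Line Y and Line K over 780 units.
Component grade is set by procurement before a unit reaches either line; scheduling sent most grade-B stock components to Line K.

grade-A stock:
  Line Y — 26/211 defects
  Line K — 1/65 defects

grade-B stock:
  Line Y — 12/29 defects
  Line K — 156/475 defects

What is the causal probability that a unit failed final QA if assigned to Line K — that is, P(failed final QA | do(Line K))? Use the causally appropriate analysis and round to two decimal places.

0.22

Line K is lower inside every component grade stratum but Line Y is lower in aggregate. Whether to stratify depends on how component grade relates to the line.
Component grade is set before the line has any effect — it is not caused by the line — and it independently drives the outcome. That makes it a confounder, so the causal comparison is within component grade levels.
Standardising Line K to the population component grade mix: 0.354·1/65 + 0.646·156/475 = 0.218.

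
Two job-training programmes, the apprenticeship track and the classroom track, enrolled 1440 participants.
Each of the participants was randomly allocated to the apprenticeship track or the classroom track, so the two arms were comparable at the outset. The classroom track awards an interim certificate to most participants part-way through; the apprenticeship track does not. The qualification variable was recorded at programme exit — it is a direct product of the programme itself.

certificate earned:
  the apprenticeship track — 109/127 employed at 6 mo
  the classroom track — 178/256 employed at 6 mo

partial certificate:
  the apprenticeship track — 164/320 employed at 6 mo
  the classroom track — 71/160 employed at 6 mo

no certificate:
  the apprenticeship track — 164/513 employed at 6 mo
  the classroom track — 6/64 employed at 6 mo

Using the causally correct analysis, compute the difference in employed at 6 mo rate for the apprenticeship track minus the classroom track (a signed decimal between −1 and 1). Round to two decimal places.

-0.08

Qualification attained during the programme lies on the pathway programme → qualification attained during the programme → outcome, so adjusting for it blocks the indirect effect. For the total causal effect of programme, use the unadjusted pooled rates.
The causal difference is the pooled difference: 0.455 − 0.531 = -0.076.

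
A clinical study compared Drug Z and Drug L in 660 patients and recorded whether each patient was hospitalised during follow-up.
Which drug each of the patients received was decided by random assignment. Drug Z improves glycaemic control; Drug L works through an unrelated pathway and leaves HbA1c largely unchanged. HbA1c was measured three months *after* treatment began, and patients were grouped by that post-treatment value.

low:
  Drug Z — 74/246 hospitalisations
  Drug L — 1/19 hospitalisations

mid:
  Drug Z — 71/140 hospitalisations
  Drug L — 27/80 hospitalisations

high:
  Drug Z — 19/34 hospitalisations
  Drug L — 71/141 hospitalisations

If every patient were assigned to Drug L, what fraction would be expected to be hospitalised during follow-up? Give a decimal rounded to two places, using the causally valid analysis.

0.41

HbA1c is downstream of the drug. One should not condition on a consequence of treatment, so the overall rates are the right comparison.
So P(outcome | do(Drug L)) is just the pooled rate for Drug L: 99/240 = 0.412.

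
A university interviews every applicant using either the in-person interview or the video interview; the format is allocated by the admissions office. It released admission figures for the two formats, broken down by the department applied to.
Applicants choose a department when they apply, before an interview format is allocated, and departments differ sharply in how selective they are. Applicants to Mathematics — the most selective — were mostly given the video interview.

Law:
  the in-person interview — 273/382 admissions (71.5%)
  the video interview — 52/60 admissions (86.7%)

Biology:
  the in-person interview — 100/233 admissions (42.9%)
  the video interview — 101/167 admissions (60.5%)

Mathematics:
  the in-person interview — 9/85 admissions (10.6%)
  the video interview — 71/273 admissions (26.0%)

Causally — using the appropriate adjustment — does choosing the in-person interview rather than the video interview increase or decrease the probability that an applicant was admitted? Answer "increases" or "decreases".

decreases

The department-specific comparison favours the video interview throughout, but the pooled figures favour the in-person interview. The question is whether to condition on department.
Nothing the interview format does changes department; the imbalance is an allocation artefact. With department also predicting the outcome, the pooled figure is confounded, and the within-stratum comparison is the causal one.
Within each level — Law: 71.5% vs 86.7%; Biology: 42.9% vs 60.5%; Mathematics: 10.6% vs 26.0% — the video interview is higher every time.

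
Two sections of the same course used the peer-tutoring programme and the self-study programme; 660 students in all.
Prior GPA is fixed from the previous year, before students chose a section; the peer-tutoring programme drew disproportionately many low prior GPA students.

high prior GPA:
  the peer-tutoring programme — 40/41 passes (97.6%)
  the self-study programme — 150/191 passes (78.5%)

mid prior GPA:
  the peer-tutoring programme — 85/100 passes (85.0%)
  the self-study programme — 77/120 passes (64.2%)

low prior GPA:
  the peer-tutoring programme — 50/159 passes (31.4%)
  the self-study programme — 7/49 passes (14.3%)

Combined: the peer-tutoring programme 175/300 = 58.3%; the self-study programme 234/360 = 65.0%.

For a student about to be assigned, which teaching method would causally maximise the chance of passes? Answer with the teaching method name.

the peer-tutoring programme

Within every prior GPA band level the peer-tutoring programme has the higher rate, yet pooled the self-study programme does — Simpson's reversal.
Nothing the teaching method does changes prior GPA band; the imbalance is an allocation artefact. With prior GPA band also predicting the outcome, the pooled figure is confounded, and the within-stratum comparison is the causal one.
Within each level — high prior GPA: 97.6% vs 78.5%; mid prior GPA: 85.0% vs 64.2%; low prior GPA: 31.4% vs 14.3% — the peer-tutoring programme is higher every time.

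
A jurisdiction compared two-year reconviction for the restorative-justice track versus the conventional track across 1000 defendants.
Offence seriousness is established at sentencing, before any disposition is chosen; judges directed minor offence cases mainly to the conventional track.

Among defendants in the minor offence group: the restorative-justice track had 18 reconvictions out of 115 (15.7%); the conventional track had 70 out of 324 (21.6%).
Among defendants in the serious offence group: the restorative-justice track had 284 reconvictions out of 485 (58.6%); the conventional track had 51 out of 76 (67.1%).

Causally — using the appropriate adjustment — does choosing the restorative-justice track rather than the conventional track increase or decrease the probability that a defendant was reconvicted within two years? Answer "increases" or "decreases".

decreases

The stratified and pooled comparisons disagree (the restorative-justice track wins within each offence seriousness; the conventional track wins overall), so the answer turns on the causal role of offence seriousness.
Since offence seriousness is a pre-existing factor (not a product of the disposition) and it affects the outcome on its own, it is a confounder. The stratified rates, not the pooled rate, identify the causal effect.
Within each level — minor offence: 15.7% vs 21.6%; serious offence: 58.6% vs 67.1% — the restorative-justice track is lower every time.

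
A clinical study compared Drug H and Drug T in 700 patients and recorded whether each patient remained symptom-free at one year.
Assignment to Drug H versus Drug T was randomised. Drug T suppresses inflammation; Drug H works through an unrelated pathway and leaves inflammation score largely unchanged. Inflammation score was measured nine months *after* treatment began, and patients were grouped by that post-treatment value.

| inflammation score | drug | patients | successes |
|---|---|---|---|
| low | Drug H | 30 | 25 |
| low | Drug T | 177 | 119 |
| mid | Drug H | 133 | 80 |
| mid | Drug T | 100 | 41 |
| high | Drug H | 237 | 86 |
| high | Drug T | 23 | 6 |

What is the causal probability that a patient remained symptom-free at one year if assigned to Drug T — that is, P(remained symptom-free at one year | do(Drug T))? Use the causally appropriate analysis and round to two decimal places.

0.55

The inflammation score-specific comparison favours Drug H throughout, but the pooled figures favour Drug T. The question is whether to condition on inflammation score.
Inflammation score here is a post-treatment variable shaped by the drug; conditioning on it would introduce bias rather than remove it. The overall comparison is the causal one.
So P(outcome | do(Drug T)) is just the pooled rate for Drug T: 166/300 = 0.553.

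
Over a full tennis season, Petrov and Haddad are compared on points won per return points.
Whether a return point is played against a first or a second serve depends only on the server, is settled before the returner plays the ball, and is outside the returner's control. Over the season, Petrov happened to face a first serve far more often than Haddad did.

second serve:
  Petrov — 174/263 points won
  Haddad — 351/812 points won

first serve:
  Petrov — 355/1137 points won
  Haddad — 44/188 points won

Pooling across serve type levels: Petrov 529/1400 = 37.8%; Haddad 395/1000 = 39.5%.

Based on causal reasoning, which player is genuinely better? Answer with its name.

Petrov

Petrov is higher inside every serve type stratum but Haddad is higher in aggregate. Whether to stratify depends on how serve type relates to the player.
Since serve type is a pre-existing factor (not a product of the player) and it affects the outcome on its own, it is a confounder. The stratified rates, not the pooled rate, identify the causal effect.
Within each level — second serve: 66.2% vs 43.2%; first serve: 31.2% vs 23.4% — Petrov is higher every time.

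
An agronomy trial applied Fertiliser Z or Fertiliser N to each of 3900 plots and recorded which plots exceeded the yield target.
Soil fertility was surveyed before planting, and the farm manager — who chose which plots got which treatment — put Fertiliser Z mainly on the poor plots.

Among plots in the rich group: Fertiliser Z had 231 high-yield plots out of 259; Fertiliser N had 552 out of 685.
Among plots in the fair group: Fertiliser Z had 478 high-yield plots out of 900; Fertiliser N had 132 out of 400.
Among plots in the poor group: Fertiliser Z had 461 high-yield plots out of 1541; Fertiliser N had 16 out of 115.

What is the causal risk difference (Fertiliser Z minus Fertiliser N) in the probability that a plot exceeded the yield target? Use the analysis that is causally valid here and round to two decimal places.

The stratified and pooled comparisons disagree (Fertiliser Z wins within each soil fertility; Fertiliser N wins overall), so the answer turns on the causal role of soil fertility.
Since soil fertility is a pre-existing factor (not a product of the fertiliser) and it affects the outcome on its own, it is a confounder. The stratified rates, not the pooled rate, identify the causal effect.
Adjusting over the population distribution of soil fertility: 0.242·(0.892−0.806) + 0.333·(0.531−0.330) + 0.425·(0.299−0.139) = +0.156.

+0.16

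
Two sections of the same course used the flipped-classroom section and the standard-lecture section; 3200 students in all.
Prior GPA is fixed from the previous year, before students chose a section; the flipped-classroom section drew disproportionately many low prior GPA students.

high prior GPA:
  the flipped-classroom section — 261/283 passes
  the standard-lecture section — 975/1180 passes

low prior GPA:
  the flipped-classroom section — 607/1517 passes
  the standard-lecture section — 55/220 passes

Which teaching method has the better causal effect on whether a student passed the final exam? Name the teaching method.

the flipped-classroom section

the flipped-classroom section is higher inside every prior GPA band stratum but the standard-lecture section is higher in aggregate. Whether to stratify depends on how prior GPA band relates to the teaching method.
Since prior GPA band is a pre-existing factor (not a product of the teaching method) and it affects the outcome on its own, it is a confounder. The stratified rates, not the pooled rate, identify the causal effect.
Within each level — high prior GPA: 92.2% vs 82.6%; low prior GPA: 40.0% vs 25.0% — the flipped-classroom section is higher every time.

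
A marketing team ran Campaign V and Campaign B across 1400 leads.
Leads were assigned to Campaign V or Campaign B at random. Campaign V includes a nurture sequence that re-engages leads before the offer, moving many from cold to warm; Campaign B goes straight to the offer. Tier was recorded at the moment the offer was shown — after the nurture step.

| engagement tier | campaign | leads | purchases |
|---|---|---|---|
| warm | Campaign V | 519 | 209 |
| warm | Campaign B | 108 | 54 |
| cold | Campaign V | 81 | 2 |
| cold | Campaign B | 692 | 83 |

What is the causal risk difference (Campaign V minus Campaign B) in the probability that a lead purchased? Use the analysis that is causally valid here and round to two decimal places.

Engagement tier here is a post-treatment variable shaped by the campaign; conditioning on it would introduce bias rather than remove it. The overall comparison is the causal one.
The causal difference is the pooled difference: 0.352 − 0.171 = +0.180.

+0.18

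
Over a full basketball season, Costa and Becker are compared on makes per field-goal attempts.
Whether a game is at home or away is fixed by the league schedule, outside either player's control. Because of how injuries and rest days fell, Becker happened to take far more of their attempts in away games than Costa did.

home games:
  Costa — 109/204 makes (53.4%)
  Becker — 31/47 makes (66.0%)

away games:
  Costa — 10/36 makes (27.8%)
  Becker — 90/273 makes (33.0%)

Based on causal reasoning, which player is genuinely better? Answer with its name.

Since game venue is a pre-existing factor (not a product of the player) and it affects the outcome on its own, it is a confounder. The stratified rates, not the pooled rate, identify the causal effect.
Within each level — home games: 53.4% vs 66.0%; away games: 27.8% vs 33.0% — Becker is higher every time.

Becker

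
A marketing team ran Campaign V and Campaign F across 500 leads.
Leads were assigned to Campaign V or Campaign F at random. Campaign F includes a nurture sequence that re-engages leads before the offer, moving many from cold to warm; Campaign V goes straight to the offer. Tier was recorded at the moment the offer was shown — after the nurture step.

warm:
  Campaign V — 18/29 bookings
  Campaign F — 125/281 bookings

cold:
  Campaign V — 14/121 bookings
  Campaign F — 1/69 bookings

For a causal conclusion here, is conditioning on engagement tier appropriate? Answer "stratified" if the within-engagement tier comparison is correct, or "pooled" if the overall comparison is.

The engagement tier-specific comparison favours Campaign V throughout, but the pooled figures favour Campaign F. The question is whether to condition on engagement tier.
Engagement tier lies on the pathway campaign → engagement tier → outcome, so adjusting for it blocks the indirect effect. For the total causal effect of campaign, use the unadjusted pooled rates.
Pooled: Campaign V 21.3% vs Campaign F 36.0%; Campaign F is higher overall.

pooled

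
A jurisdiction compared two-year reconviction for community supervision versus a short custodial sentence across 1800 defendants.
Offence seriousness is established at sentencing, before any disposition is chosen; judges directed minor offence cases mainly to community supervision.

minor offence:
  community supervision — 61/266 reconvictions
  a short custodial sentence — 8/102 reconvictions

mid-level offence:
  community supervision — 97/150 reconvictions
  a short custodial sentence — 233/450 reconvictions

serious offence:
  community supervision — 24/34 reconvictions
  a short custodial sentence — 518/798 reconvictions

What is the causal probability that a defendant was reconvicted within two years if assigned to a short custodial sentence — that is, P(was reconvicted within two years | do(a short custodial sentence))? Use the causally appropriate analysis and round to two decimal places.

0.49

The imbalance in offence seriousness arose from how defendants were allocated, not from anything the disposition did; and offence seriousness independently affects the outcome. The pooled gap is confounded — condition on offence seriousness.
Standardising a short custodial sentence to the population offence seriousness mix: 0.204·8/102 + 0.333·233/450 + 0.462·518/798 = 0.489.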